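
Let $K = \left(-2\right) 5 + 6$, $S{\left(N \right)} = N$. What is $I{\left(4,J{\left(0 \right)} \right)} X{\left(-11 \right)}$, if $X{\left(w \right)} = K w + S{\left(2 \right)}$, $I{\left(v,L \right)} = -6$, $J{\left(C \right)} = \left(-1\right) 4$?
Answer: $-276$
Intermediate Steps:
$J{\left(C \right)} = -4$
$K = -4$ ($K = -10 + 6 = -4$)
$X{\left(w \right)} = 2 - 4 w$ ($X{\left(w \right)} = - 4 w + 2 = 2 - 4 w$)
$I{\left(4,J{\left(0 \right)} \right)} X{\left(-11 \right)} = - 6 \left(2 - -44\right) = - 6 \left(2 + 44\right) = \left(-6\right) 46 = -276$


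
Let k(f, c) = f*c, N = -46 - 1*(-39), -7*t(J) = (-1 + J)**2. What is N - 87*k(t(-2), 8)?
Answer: 6215/7 ≈ 887.86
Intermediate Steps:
t(J) = -(-1 + J)**2/7
N = -7 (N = -46 + 39 = -7)
k(f, c) = c*f
N - 87*k(t(-2), 8) = -7 - 696*(-(-1 - 2)**2/7) = -7 - 696*(-1/7*(-3)**2) = -7 - 696*(-1/7*9) = -7 - 696*(-9)/7 = -7 - 87*(-72/7) = -7 + 6264/7 = 6215/7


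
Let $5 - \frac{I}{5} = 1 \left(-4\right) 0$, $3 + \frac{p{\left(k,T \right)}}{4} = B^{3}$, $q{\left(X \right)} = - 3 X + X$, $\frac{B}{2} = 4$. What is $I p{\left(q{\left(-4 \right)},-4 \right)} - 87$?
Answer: $50813$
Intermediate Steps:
$B = 8$ ($B = 2 \cdot 4 = 8$)
$q{\left(X \right)} = - 2 X$
$p{\left(k,T \right)} = 2036$ ($p{\left(k,T \right)} = -12 + 4 \cdot 8^{3} = -12 + 4 \cdot 512 = -12 + 2048 = 2036$)
$I = 25$ ($I = 25 - 5 \cdot 1 \left(-4\right) 0 = 25 - 5 \left(\left(-4\right) 0\right) = 25 - 0 = 25 + 0 = 25$)
$I p{\left(q{\left(-4 \right)},-4 \right)} - 87 = 25 \cdot 2036 - 87 = 50900 - 87 = 50813$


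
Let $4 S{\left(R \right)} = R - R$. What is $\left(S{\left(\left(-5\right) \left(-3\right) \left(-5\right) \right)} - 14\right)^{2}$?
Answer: $196$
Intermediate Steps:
$S{\left(R \right)} = 0$ ($S{\left(R \right)} = \frac{R - R}{4} = \frac{1}{4} \cdot 0 = 0$)
$\left(S{\left(\left(-5\right) \left(-3\right) \left(-5\right) \right)} - 14\right)^{2} = \left(0 - 14\right)^{2} = \left(-14\right)^{2} = 196$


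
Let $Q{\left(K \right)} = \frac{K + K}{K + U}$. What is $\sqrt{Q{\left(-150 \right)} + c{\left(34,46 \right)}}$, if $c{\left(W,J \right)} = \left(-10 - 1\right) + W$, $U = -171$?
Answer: $\frac{\sqrt{274027}}{107} \approx 4.8923$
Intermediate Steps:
$c{\left(W,J \right)} = -11 + W$
$Q{\left(K \right)} = \frac{2 K}{-171 + K}$ ($Q{\left(K \right)} = \frac{K + K}{K - 171} = \frac{2 K}{-171 + K}$)
$\sqrt{Q{\left(-150 \right)} + c{\left(34,46 \right)}} = \sqrt{2 \left(-150\right) \frac{1}{-171 - 150} + \left(-11 + 34\right)} = \sqrt{2 \left(-150\right) \frac{1}{-321} + 23} = \sqrt{2 \left(-150\right) \left(- \frac{1}{321}\right) + 23} = \sqrt{\frac{100}{107} + 23} = \sqrt{\frac{2561}{107}} = \frac{\sqrt{274027}}{107}$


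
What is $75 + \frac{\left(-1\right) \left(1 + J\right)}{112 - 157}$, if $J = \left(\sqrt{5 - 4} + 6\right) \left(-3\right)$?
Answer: $\frac{671}{9} \approx 74.556$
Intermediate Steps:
$J = -21$ ($J = \left(\sqrt{1} + 6\right) \left(-3\right) = \left(1 + 6\right) \left(-3\right) = 7 \left(-3\right) = -21$)
$75 + \frac{\left(-1\right) \left(1 + J\right)}{112 - 157} = 75 + \frac{\left(-1\right) \left(1 - 21\right)}{112 - 157} = 75 + \frac{\left(-1\right) \left(-20\right)}{-45} = 75 + 20 \left(- \frac{1}{45}\right) = 75 - \frac{4}{9} = \frac{671}{9}$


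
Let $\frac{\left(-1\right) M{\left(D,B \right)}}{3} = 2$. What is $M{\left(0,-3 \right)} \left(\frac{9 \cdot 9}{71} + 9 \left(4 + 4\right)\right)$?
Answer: $- \frac{31158}{71} \approx -438.85$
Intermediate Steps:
$M{\left(D,B \right)} = -6$ ($M{\left(D,B \right)} = \left(-3\right) 2 = -6$)
$M{\left(0,-3 \right)} \left(\frac{9 \cdot 9}{71} + 9 \left(4 + 4\right)\right) = - 6 \left(\frac{9 \cdot 9}{71} + 9 \left(4 + 4\right)\right) = - 6 \left(81 \cdot \frac{1}{71} + 9 \cdot 8\right) = - 6 \left(\frac{81}{71} + 72\right) = \left(-6\right) \frac{5193}{71} = - \frac{31158}{71}$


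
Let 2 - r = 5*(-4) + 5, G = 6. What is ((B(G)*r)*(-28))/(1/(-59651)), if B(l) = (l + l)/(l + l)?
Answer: 28393876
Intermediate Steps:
B(l) = 1 (B(l) = (2*l)/((2*l)) = (2*l)*(1/(2*l)) = 1)
r = 17 (r = 2 - (5*(-4) + 5) = 2 - (-20 + 5) = 2 - 1*(-15) = 2 + 15 = 17)
((B(G)*r)*(-28))/(1/(-59651)) = ((1*17)*(-28))/(1/(-59651)) = (17*(-28))/(-1/59651) = -476*(-59651) = 28393876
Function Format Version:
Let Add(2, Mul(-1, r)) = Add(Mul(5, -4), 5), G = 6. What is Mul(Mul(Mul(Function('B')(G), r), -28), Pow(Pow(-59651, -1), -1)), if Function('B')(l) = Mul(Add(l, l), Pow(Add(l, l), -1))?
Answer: 28393876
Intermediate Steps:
Function('B')(l) = 1 (Function('B')(l) = Mul(Mul(2, l), Pow(Mul(2, l), -1)) = Mul(Mul(2, l), Mul(Rational(1, 2), Pow(l, -1))) = 1)
r = 17 (r = Add(2, Mul(-1, Add(Mul(5, -4), 5))) = Add(2, Mul(-1, Add(-20, 5))) = Add(2, Mul(-1, -15)) = Add(2, 15) = 17)
Mul(Mul(Mul(Function('B')(G), r), -28), Pow(Pow(-59651, -1), -1)) = Mul(Mul(Mul(1, 17), -28), Pow(Pow(-59651, -1), -1)) = Mul(Mul(17, -28), Pow(Rational(-1, 59651), -1)) = Mul(-476, -59651) = 28393876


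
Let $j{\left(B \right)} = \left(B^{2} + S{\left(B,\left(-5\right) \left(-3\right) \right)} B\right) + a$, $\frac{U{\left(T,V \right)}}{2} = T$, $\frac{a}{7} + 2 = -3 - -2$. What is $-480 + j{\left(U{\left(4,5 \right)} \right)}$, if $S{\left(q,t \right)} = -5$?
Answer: $-477$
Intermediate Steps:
$a = -21$ ($a = -14 + 7 \left(-3 - -2\right) = -14 + 7 \left(-3 + 2\right) = -14 + 7 \left(-1\right) = -14 - 7 = -21$)
$U{\left(T,V \right)} = 2 T$
$j{\left(B \right)} = -21 + B^{2} - 5 B$ ($j{\left(B \right)} = \left(B^{2} - 5 B\right) - 21 = -21 + B^{2} - 5 B$)
$-480 + j{\left(U{\left(4,5 \right)} \right)} = -480 - \left(21 - 64 + 5 \cdot 2 \cdot 4\right) = -480 - \left(61 - 64\right) = -480 - -3 = -480 + 3 = -477$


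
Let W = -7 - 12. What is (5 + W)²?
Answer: 196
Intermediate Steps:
W = -19
(5 + W)² = (5 - 19)² = (-14)² = 196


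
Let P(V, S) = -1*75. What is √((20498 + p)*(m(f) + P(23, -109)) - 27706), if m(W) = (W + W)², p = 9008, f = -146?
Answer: 4*√157097433 ≈ 50135.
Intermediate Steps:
P(V, S) = -75
m(W) = 4*W² (m(W) = (2*W)² = 4*W²)
√((20498 + p)*(m(f) + P(23, -109)) - 27706) = √((20498 + 9008)*(4*(-146)² - 75) - 27706) = √(29506*(4*21316 - 75) - 27706) = √(29506*(85264 - 75) - 27706) = √(29506*85189 - 27706) = √(2513586634 - 27706) = √2513558928 = 4*√157097433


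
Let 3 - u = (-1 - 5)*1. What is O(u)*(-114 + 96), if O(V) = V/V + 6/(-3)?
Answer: 18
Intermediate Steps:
u = 9 (u = 3 - (-1 - 5) = 3 - (-6) = 3 - 1*(-6) = 3 + 6 = 9)
O(V) = -1 (O(V) = 1 + 6*(-⅓) = 1 - 2 = -1)
O(u)*(-114 + 96) = -(-114 + 96) = -1*(-18) = 18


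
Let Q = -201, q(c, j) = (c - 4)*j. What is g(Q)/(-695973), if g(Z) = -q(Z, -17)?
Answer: 3485/695973 ≈ 0.0050074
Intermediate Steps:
q(c, j) = j*(-4 + c) (q(c, j) = (-4 + c)*j = j*(-4 + c))
g(Z) = -68 + 17*Z (g(Z) = -(-17)*(-4 + Z) = -(68 - 17*Z) = -68 + 17*Z)
g(Q)/(-695973) = (-68 + 17*(-201))/(-695973) = (-68 - 3417)*(-1/695973) = -3485*(-1/695973) = 3485/695973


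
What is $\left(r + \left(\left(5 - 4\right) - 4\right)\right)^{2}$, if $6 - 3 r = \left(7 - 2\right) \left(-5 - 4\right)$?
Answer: $196$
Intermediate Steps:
$r = 17$ ($r = 2 - \frac{\left(7 - 2\right) \left(-5 - 4\right)}{3} = 2 - \frac{5 \left(-9\right)}{3} = 2 - -15 = 2 + 15 = 17$)
$\left(r + \left(\left(5 - 4\right) - 4\right)\right)^{2} = \left(17 + \left(\left(5 - 4\right) - 4\right)\right)^{2} = \left(17 + \left(1 - 4\right)\right)^{2} = \left(17 - 3\right)^{2} = 14^{2} = 196$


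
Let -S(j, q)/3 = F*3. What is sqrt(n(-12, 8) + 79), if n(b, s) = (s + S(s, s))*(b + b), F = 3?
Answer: sqrt(535) ≈ 23.130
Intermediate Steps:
S(j, q) = -27 (S(j, q) = -9*3 = -3*9 = -27)
n(b, s) = 2*b*(-27 + s) (n(b, s) = (s - 27)*(b + b) = (-27 + s)*(2*b) = 2*b*(-27 + s))
sqrt(n(-12, 8) + 79) = sqrt(2*(-12)*(-27 + 8) + 79) = sqrt(2*(-12)*(-19) + 79) = sqrt(456 + 79) = sqrt(535)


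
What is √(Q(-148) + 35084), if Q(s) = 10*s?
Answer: 2*√8401 ≈ 183.31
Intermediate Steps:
√(Q(-148) + 35084) = √(10*(-148) + 35084) = √(-1480 + 35084) = √33604 = 2*√8401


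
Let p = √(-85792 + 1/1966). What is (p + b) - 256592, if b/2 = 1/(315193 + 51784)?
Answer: -94163362382/366977 + I*√331599461586/1966 ≈ -2.5659e+5 + 292.9*I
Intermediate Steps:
p = I*√331599461586/1966 (p = √(-85792 + 1/1966) = √(-168667071/1966) = I*√331599461586/1966 ≈ 292.9*I)
b = 2/366977 (b = 2/(315193 + 51784) = 2/366977 ≈ 5.4499e-6)
(p + b) - 256592 = (I*√331599461586/1966 + 2/366977) - 256592 = (2/366977 + I*√331599461586/1966) - 256592 = -94163362382/366977 + I*√331599461586/1966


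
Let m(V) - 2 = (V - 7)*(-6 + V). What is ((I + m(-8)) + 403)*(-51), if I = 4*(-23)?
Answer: -26673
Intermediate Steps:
I = -92
m(V) = 2 + (-7 + V)*(-6 + V) (m(V) = 2 + (V - 7)*(-6 + V) = 2 + (-7 + V)*(-6 + V))
((I + m(-8)) + 403)*(-51) = ((-92 + (44 + (-8)² - 13*(-8))) + 403)*(-51) = ((-92 + (44 + 64 + 104)) + 403)*(-51) = ((-92 + 212) + 403)*(-51) = (120 + 403)*(-51) = 523*(-51) = -26673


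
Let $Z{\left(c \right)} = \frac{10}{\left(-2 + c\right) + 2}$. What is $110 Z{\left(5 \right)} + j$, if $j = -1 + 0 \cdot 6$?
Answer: $219$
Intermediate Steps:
$j = -1$ ($j = -1 + 0 = -1$)
$Z{\left(c \right)} = \frac{10}{c}$
$110 Z{\left(5 \right)} + j = 110 \cdot \frac{10}{5} - 1 = 110 \cdot 10 \cdot \frac{1}{5} - 1 = 110 \cdot 2 - 1 = 220 - 1 = 219$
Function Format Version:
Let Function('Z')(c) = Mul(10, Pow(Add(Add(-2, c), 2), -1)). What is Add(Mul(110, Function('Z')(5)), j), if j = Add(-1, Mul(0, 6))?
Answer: 219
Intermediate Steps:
j = -1 (j = Add(-1, 0) = -1)
Function('Z')(c) = Mul(10, Pow(c, -1))
Add(Mul(110, Function('Z')(5)), j) = Add(Mul(110, Mul(10, Pow(5, -1))), -1) = Add(Mul(110, Mul(10, Rational(1, 5))), -1) = Add(Mul(110, 2), -1) = Add(220, -1) = 219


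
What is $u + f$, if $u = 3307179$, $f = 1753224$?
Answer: $5060403$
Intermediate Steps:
$u + f = 3307179 + 1753224 = 5060403$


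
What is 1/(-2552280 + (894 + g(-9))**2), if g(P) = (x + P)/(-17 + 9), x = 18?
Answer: -64/112323471 ≈ -5.6978e-7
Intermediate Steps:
g(P) = -9/4 - P/8 (g(P) = (18 + P)/(-17 + 9) = (18 + P)/(-8) = (18 + P)*(-1/8) = -9/4 - P/8)
1/(-2552280 + (894 + g(-9))**2) = 1/(-2552280 + (894 + (-9/4 - 1/8*(-9)))**2) = 1/(-2552280 + (894 + (-9/4 + 9/8))**2) = 1/(-2552280 + (894 - 9/8)**2) = 1/(-2552280 + (7143/8)**2) = 1/(-2552280 + 51022449/64) = 1/(-112323471/64) = -64/112323471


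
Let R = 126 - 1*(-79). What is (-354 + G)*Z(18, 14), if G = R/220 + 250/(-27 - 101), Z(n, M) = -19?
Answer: 4748765/704 ≈ 6745.4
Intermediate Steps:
R = 205 (R = 126 + 79 = 205)
G = -719/704 (G = 205/220 + 250/(-27 - 101) = 205*(1/220) + 250/(-128) = 41/44 + 250*(-1/128) = 41/44 - 125/64 = -719/704 ≈ -1.0213)
(-354 + G)*Z(18, 14) = (-354 - 719/704)*(-19) = -249935/704*(-19) = 4748765/704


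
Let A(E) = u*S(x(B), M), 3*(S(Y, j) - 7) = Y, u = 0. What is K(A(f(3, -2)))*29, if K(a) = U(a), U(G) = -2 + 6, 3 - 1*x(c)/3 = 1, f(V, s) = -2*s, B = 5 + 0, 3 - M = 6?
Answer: 116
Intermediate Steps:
M = -3 (M = 3 - 1*6 = 3 - 6 = -3)
B = 5
x(c) = 6 (x(c) = 9 - 3*1 = 9 - 3 = 6)
S(Y, j) = 7 + Y/3
A(E) = 0 (A(E) = 0*(7 + (⅓)*6) = 0*(7 + 2) = 0*9 = 0)
U(G) = 4
K(a) = 4
K(A(f(3, -2)))*29 = 4*29 = 116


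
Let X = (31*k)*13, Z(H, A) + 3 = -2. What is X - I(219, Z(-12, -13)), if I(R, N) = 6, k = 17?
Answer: 6845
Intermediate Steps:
Z(H, A) = -5 (Z(H, A) = -3 - 2 = -5)
X = 6851 (X = (31*17)*13 = 527*13 = 6851)
X - I(219, Z(-12, -13)) = 6851 - 1*6 = 6851 - 6 = 6845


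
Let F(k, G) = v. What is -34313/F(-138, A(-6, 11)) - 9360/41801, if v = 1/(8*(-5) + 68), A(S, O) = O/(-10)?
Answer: -40160905324/41801 ≈ -9.6076e+5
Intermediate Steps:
A(S, O) = -O/10 (A(S, O) = O*(-⅒) = -O/10)
v = 1/28 (v = 1/(-40 + 68) = 1/28 ≈ 0.035714)
F(k, G) = 1/28
-34313/F(-138, A(-6, 11)) - 9360/41801 = -34313/1/28 - 9360/41801 = -34313*28 - 9360*1/41801 = -960764 - 9360/41801 = -40160905324/41801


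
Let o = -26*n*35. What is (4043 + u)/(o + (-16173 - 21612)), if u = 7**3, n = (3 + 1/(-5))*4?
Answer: -4386/47977 ≈ -0.091419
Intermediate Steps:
n = 56/5 (n = (3 - 1/5)*4 = (14/5)*4 = 56/5 ≈ 11.200)
u = 343
o = -10192 (o = -26*56/5*35 = -1456/5*35 = -10192)
(4043 + u)/(o + (-16173 - 21612)) = (4043 + 343)/(-10192 + (-16173 - 21612)) = 4386/(-10192 - 37785) = 4386/(-47977) = 4386*(-1/47977) = -4386/47977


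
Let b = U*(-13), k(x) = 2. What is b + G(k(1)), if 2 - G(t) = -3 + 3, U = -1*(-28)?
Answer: -362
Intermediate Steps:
U = 28
b = -364 (b = 28*(-13) = -364)
G(t) = 2 (G(t) = 2 - (-3 + 3) = 2 - 1*0 = 2 + 0 = 2)
b + G(k(1)) = -364 + 2 = -362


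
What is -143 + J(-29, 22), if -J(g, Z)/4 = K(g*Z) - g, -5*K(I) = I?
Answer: -3847/5 ≈ -769.40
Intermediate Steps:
K(I) = -I/5
J(g, Z) = 4*g + 4*Z*g/5 (J(g, Z) = -4*(-g*Z/5 - g) = -4*(-Z*g/5 - g) = -4*(-g - Z*g/5) = 4*g + 4*Z*g/5)
-143 + J(-29, 22) = -143 + (⅘)*(-29)*(5 + 22) = -143 + (⅘)*(-29)*27 = -143 - 3132/5 = -3847/5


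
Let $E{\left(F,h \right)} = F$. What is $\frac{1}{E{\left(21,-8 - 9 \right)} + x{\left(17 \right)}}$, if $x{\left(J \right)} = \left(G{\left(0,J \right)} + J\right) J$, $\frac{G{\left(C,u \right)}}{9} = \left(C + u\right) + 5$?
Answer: $\frac{1}{3676} \approx 0.00027203$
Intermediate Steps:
$G{\left(C,u \right)} = 45 + 9 C + 9 u$ ($G{\left(C,u \right)} = 9 \left(\left(C + u\right) + 5\right) = 9 \left(5 + C + u\right) = 45 + 9 C + 9 u$)
$x{\left(J \right)} = J \left(45 + 10 J\right)$ ($x{\left(J \right)} = \left(\left(45 + 9 \cdot 0 + 9 J\right) + J\right) J = \left(\left(45 + 0 + 9 J\right) + J\right) J = \left(\left(45 + 9 J\right) + J\right) J = \left(45 + 10 J\right) J = J \left(45 + 10 J\right)$)
$\frac{1}{E{\left(21,-8 - 9 \right)} + x{\left(17 \right)}} = \frac{1}{21 + 5 \cdot 17 \left(9 + 2 \cdot 17\right)} = \frac{1}{21 + 5 \cdot 17 \left(9 + 34\right)} = \frac{1}{21 + 5 \cdot 17 \cdot 43} = \frac{1}{21 + 3655} = \frac{1}{3676}$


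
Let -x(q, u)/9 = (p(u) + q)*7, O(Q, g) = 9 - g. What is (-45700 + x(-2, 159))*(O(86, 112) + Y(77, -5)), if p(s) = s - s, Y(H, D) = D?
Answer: 4921992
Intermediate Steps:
p(s) = 0
x(q, u) = -63*q (x(q, u) = -9*(0 + q)*7 = -9*q*7 = -63*q)
(-45700 + x(-2, 159))*(O(86, 112) + Y(77, -5)) = (-45700 - 63*(-2))*((9 - 1*112) - 5) = (-45700 + 126)*((9 - 112) - 5) = -45574*(-103 - 5) = -45574*(-108) = 4921992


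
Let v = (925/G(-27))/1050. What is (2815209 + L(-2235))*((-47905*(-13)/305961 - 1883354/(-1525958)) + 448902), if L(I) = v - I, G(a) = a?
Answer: 167406264839645137070417965/132361510703373 ≈ 1.2648e+12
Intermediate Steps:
v = -37/1134 (v = (925/(-27))/1050 = (925*(-1/27))*(1/1050) = -925/27*1/1050 = -37/1134 ≈ -0.032628)
L(I) = -37/1134 - I
(2815209 + L(-2235))*((-47905*(-13)/305961 - 1883354/(-1525958)) + 448902) = (2815209 + (-37/1134 - 1*(-2235)))*((-47905*(-13)/305961 - 1883354/(-1525958)) + 448902) = (2815209 + (-37/1134 + 2235))*((-65*(-9581)*(1/305961) - 1883354*(-1/1525958)) + 448902) = (2815209 + 2534453/1134)*((622765*(1/305961) + 941677/762979) + 448902) = 3194981459*((622765/305961 + 941677/762979) + 448902)/1134 = 3194981459*(763273053532/233441817819 + 448902)/1134 = (3194981459/1134)*(104793262175638270/233441817819) = 167406264839645137070417965/132361510703373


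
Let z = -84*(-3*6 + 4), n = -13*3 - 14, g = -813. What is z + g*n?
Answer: 44265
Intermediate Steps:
n = -53 (n = -39 - 14 = -53)
z = 1176 (z = -84*(-18 + 4) = -84*(-14) = 1176)
z + g*n = 1176 - 813*(-53) = 1176 + 43089 = 44265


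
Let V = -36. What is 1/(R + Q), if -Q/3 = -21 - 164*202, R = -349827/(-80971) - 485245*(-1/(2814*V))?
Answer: 8202686184/815728681041761 ≈ 1.0056e-5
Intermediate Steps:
R = -3851898487/8202686184 (R = -349827/(-80971) - 485245/((-2814*(-36))) = -349827*(-1/80971) - 485245/101304 = 349827/80971 - 485245*1/101304 = 349827/80971 - 485245/101304 = -3851898487/8202686184 ≈ -0.46959)
Q = 99447 (Q = -3*(-21 - 164*202) = -3*(-21 - 33128) = -3*(-33149) = 99447)
1/(R + Q) = 1/(-3851898487/8202686184 + 99447) = 1/(815728681041761/8202686184) = 8202686184/815728681041761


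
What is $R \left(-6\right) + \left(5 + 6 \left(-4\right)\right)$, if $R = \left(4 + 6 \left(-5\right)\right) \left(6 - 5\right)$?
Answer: $137$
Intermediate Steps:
$R = -26$ ($R = \left(4 - 30\right) 1 = \left(-26\right) 1 = -26$)
$R \left(-6\right) + \left(5 + 6 \left(-4\right)\right) = \left(-26\right) \left(-6\right) + \left(5 + 6 \left(-4\right)\right) = 156 + \left(5 - 24\right) = 156 - 19 = 137$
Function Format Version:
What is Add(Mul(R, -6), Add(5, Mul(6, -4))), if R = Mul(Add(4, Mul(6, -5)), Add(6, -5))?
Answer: 137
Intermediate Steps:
R = -26 (R = Mul(Add(4, -30), 1) = Mul(-26, 1) = -26)
Add(Mul(R, -6), Add(5, Mul(6, -4))) = Add(Mul(-26, -6), Add(5, Mul(6, -4))) = Add(156, Add(5, -24)) = Add(156, -19) = 137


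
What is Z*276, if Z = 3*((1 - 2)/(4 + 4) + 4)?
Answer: 6417/2 ≈ 3208.5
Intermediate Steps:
Z = 93/8 (Z = 3*(-1/8 + 4) = 3*(-1*⅛ + 4) = 3*(-⅛ + 4) = 3*(31/8) = 93/8 ≈ 11.625)
Z*276 = (93/8)*276 = 6417/2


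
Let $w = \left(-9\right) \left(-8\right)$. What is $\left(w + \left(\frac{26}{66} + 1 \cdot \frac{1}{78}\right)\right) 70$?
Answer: $\frac{2174375}{429} \approx 5068.5$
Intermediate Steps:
$w = 72$
$\left(w + \left(\frac{26}{66} + 1 \cdot \frac{1}{78}\right)\right) 70 = \left(72 + \left(\frac{26}{66} + 1 \cdot \frac{1}{78}\right)\right) 70 = \left(72 + \left(26 \cdot \frac{1}{66} + 1 \cdot \frac{1}{78}\right)\right) 70 = \left(72 + \left(\frac{13}{33} + \frac{1}{78}\right)\right) 70 = \left(72 + \frac{349}{858}\right) 70 = \frac{62125}{858} \cdot 70 = \frac{2174375}{429}$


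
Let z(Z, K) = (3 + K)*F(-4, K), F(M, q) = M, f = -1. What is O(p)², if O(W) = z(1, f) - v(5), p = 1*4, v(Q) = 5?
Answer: 169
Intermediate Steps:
z(Z, K) = -12 - 4*K (z(Z, K) = (3 + K)*(-4) = -12 - 4*K)
p = 4
O(W) = -13 (O(W) = (-12 - 4*(-1)) - 1*5 = (-12 + 4) - 5 = -8 - 5 = -13)
O(p)² = (-13)² = 169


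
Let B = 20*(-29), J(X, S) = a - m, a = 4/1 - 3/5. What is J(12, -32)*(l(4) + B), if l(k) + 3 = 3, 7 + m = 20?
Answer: 5568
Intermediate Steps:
m = 13 (m = -7 + 20 = 13)
a = 17/5 (a = 4*1 - 3*⅕ = 4 - ⅗ = 17/5 ≈ 3.4000)
l(k) = 0 (l(k) = -3 + 3 = 0)
J(X, S) = -48/5 (J(X, S) = 17/5 - 1*13 = 17/5 - 13 = -48/5)
B = -580
J(12, -32)*(l(4) + B) = -48*(0 - 580)/5 = -48/5*(-580) = 5568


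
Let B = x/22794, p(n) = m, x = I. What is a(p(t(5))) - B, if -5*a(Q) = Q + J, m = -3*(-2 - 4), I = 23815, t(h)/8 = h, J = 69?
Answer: -2102153/113970 ≈ -18.445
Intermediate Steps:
t(h) = 8*h
x = 23815
m = 18 (m = -3*(-6) = 18)
p(n) = 18
a(Q) = -69/5 - Q/5 (a(Q) = -(Q + 69)/5 = -(69 + Q)/5 = -69/5 - Q/5)
B = 23815/22794 ≈ 1.0448
a(p(t(5))) - B = (-69/5 - 1/5*18) - 1*23815/22794 = (-69/5 - 18/5) - 23815/22794 = -87/5 - 23815/22794 = -2102153/113970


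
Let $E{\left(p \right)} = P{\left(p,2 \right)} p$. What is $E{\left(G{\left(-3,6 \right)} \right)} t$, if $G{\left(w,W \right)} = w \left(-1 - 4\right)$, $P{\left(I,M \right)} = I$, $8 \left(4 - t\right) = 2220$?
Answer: $- \frac{123075}{2} \approx -61538.0$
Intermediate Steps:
$t = - \frac{547}{2}$ ($t = 4 - \frac{555}{2} = - \frac{547}{2} \approx -273.5$)
$G{\left(w,W \right)} = - 5 w$ ($G{\left(w,W \right)} = w \left(-5\right) = - 5 w$)
$E{\left(p \right)} = p^{2}$ ($E{\left(p \right)} = p p = p^{2}$)
$E{\left(G{\left(-3,6 \right)} \right)} t = \left(\left(-5\right) \left(-3\right)\right)^{2} \left(- \frac{547}{2}\right) = 15^{2} \left(- \frac{547}{2}\right) = 225 \left(- \frac{547}{2}\right) = - \frac{123075}{2}$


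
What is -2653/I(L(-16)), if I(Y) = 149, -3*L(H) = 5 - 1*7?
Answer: -2653/149 ≈ -17.805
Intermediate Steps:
L(H) = ⅔ (L(H) = -(5 - 1*7)/3 = -(5 - 7)/3 = -⅓*(-2) = ⅔)
-2653/I(L(-16)) = -2653/149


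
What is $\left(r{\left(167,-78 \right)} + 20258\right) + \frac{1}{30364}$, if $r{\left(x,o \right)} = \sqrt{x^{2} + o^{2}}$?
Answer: $\frac{615113913}{30364} + \sqrt{33973} \approx 20442.0$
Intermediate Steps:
$r{\left(x,o \right)} = \sqrt{o^{2} + x^{2}}$
$\left(r{\left(167,-78 \right)} + 20258\right) + \frac{1}{30364} = \left(\sqrt{\left(-78\right)^{2} + 167^{2}} + 20258\right) + \frac{1}{30364} = \left(\sqrt{6084 + 27889} + 20258\right) + \frac{1}{30364} = \left(\sqrt{33973} + 20258\right) + \frac{1}{30364} = \left(20258 + \sqrt{33973}\right) + \frac{1}{30364} = \frac{615113913}{30364} + \sqrt{33973}$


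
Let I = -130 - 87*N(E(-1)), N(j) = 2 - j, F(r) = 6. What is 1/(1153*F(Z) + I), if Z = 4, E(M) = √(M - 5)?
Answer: 3307/21895205 - 87*I*√6/43790410 ≈ 0.00015104 - 4.8665e-6*I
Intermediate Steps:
E(M) = √(-5 + M)
I = -304 + 87*I*√6 (I = -130 - 87*(2 - √(-5 - 1)) = -130 - 87*(2 - √(-6)) = -130 - 87*(2 - I*√6) = -130 + (-174 + 87*I*√6) = -304 + 87*I*√6 ≈ -304.0 + 213.11*I)
1/(1153*F(Z) + I) = 1/(1153*6 + (-304 + 87*I*√6)) = 1/(6918 + (-304 + 87*I*√6)) = 1/(6614 + 87*I*√6)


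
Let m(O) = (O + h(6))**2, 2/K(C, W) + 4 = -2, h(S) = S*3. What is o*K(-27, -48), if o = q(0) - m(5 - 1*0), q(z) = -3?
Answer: 532/3 ≈ 177.33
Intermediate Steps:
h(S) = 3*S
K(C, W) = -1/3 (K(C, W) = 2/(-4 - 2) = 2/(-6) = 2*(-1/6) = -1/3)
m(O) = (18 + O)**2 (m(O) = (O + 3*6)**2 = (O + 18)**2 = (18 + O)**2)
o = -532 (o = -3 - (18 + (5 - 1*0))**2 = -3 - (18 + (5 + 0))**2 = -3 - (18 + 5)**2 = -3 - 1*23**2 = -3 - 1*529 = -3 - 529 = -532)
o*K(-27, -48) = -532*(-1/3) = 532/3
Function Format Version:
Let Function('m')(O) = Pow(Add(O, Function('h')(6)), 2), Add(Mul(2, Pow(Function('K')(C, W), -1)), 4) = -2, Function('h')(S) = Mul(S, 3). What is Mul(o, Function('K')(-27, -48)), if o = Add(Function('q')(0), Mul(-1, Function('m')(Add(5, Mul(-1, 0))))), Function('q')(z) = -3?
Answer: Rational(532, 3) ≈ 177.33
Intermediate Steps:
Function('h')(S) = Mul(3, S)
Function('K')(C, W) = Rational(-1, 3) (Function('K')(C, W) = Mul(2, Pow(Add(-4, -2), -1)) = Mul(2, Pow(-6, -1)) = Mul(2, Rational(-1, 6)) = Rational(-1, 3))
Function('m')(O) = Pow(Add(18, O), 2) (Function('m')(O) = Pow(Add(O, Mul(3, 6)), 2) = Pow(Add(O, 18), 2) = Pow(Add(18, O), 2))
o = -532 (o = Add(-3, Mul(-1, Pow(Add(18, Add(5, Mul(-1, 0))), 2))) = Add(-3, Mul(-1, Pow(Add(18, Add(5, 0)), 2))) = Add(-3, Mul(-1, Pow(Add(18, 5), 2))) = Add(-3, Mul(-1, Pow(23, 2))) = Add(-3, Mul(-1, 529)) = Add(-3, -529) = -532)
Mul(o, Function('K')(-27, -48)) = Mul(-532, Rational(-1, 3)) = Rational(532, 3)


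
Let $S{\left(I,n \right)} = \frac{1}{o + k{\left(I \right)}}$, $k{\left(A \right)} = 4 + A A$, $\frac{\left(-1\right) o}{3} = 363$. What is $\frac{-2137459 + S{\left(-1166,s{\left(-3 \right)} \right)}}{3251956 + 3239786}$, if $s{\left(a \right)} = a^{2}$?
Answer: $- \frac{1451838032594}{4409421623241} \approx -0.32926$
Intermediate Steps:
$o = -1089$ ($o = \left(-3\right) 363 = -1089$)
$k{\left(A \right)} = 4 + A^{2}$
$S{\left(I,n \right)} = \frac{1}{-1085 + I^{2}}$ ($S{\left(I,n \right)} = \frac{1}{-1089 + \left(4 + I^{2}\right)} = \frac{1}{-1085 + I^{2}}$)
$\frac{-2137459 + S{\left(-1166,s{\left(-3 \right)} \right)}}{3251956 + 3239786} = \frac{-2137459 + \frac{1}{-1085 + \left(-1166\right)^{2}}}{3251956 + 3239786} = \frac{-2137459 + \frac{1}{-1085 + 1359556}}{6491742} = \left(-2137459 + \frac{1}{1358471}\right) \frac{1}{6491742} = \left(- \frac{2903676065188}{1358471}\right) \frac{1}{6491742} = - \frac{1451838032594}{4409421623241}$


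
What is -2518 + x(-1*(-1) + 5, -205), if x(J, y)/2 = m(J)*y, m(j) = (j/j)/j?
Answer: -7759/3 ≈ -2586.3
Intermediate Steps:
m(j) = 1/j
x(J, y) = 2*y/J (x(J, y) = 2*(y/J) = 2*y/J)
-2518 + x(-1*(-1) + 5, -205) = -2518 + 2*(-205)/(-1*(-1) + 5) = -2518 + 2*(-205)/(1 + 5) = -2518 + 2*(-205)/6 = -2518 + 2*(-205)*(1/6) = -2518 - 205/3 = -7759/3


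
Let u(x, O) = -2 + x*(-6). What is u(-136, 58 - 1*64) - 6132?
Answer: -5318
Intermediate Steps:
u(x, O) = -2 - 6*x
u(-136, 58 - 1*64) - 6132 = (-2 - 6*(-136)) - 6132 = (-2 + 816) - 6132 = 814 - 6132 = -5318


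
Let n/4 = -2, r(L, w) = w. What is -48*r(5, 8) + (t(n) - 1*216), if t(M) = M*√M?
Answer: -600 - 16*I*√2 ≈ -600.0 - 22.627*I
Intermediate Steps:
n = -8 (n = 4*(-2) = -8)
t(M) = M^(3/2)
-48*r(5, 8) + (t(n) - 1*216) = -48*8 + ((-8)^(3/2) - 1*216) = -384 + (-16*I*√2 - 216) = -384 + (-216 - 16*I*√2) = -600 - 16*I*√2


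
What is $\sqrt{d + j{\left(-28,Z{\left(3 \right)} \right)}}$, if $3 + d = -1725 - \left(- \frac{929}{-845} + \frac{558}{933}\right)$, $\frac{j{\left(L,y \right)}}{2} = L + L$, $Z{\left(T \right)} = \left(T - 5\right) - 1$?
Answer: $\frac{i \sqrt{752602722395}}{20215} \approx 42.915 i$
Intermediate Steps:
$Z{\left(T \right)} = -6 + T$ ($Z{\left(T \right)} = \left(-5 + T\right) - 1 = -6 + T$)
$j{\left(L,y \right)} = 4 L$ ($j{\left(L,y \right)} = 2 \left(L + L\right) = 2 \cdot 2 L = 4 L$)
$d = - \frac{454555849}{262795}$ ($d = -3 - \left(1725 + \frac{186}{311} + \frac{929}{845}\right) = -3 - \frac{453767464}{262795} = - \frac{454555849}{262795} \approx -1729.7$)
$\sqrt{d + j{\left(-28,Z{\left(3 \right)} \right)}} = \sqrt{- \frac{454555849}{262795} + 4 \left(-28\right)} = \sqrt{- \frac{454555849}{262795} - 112} = \sqrt{- \frac{483988889}{262795}} = \frac{i \sqrt{752602722395}}{20215}$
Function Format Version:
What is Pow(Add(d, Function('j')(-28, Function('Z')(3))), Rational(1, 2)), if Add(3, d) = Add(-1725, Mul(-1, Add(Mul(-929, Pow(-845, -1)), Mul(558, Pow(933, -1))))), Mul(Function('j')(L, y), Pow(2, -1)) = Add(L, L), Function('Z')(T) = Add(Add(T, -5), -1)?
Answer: Mul(Rational(1, 20215), I, Pow(752602722395, Rational(1, 2))) ≈ Mul(42.915, I)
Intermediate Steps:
Function('Z')(T) = Add(-6, T) (Function('Z')(T) = Add(Add(-5, T), -1) = Add(-6, T))
Function('j')(L, y) = Mul(4, L) (Function('j')(L, y) = Mul(2, Add(L, L)) = Mul(2, Mul(2, L)) = Mul(4, L))
d = Rational(-454555849, 262795) (d = Add(-3, Add(-1725, Mul(-1, Add(Mul(-929, Pow(-845, -1)), Mul(558, Pow(933, -1)))))) = Add(-3, Add(-1725, Mul(-1, Add(Mul(-929, Rational(-1, 845)), Mul(558, Rational(1, 933)))))) = Add(-3, Add(-1725, Mul(-1, Add(Rational(929, 845), Rational(186, 311))))) = Add(-3, Add(-1725, Mul(-1, Rational(446089, 262795)))) = Add(-3, Add(-1725, Rational(-446089, 262795))) = Add(-3, Rational(-453767464, 262795)) = Rational(-454555849, 262795) ≈ -1729.7)
Pow(Add(d, Function('j')(-28, Function('Z')(3))), Rational(1, 2)) = Pow(Add(Rational(-454555849, 262795), Mul(4, -28)), Rational(1, 2)) = Pow(Add(Rational(-454555849, 262795), -112), Rational(1, 2)) = Pow(Rational(-483988889, 262795), Rational(1, 2)) = Mul(Rational(1, 20215), I, Pow(752602722395, Rational(1, 2)))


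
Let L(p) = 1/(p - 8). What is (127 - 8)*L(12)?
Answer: 119/4 ≈ 29.750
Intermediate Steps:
L(p) = 1/(-8 + p)
(127 - 8)*L(12) = (127 - 8)/(-8 + 12) = 119/4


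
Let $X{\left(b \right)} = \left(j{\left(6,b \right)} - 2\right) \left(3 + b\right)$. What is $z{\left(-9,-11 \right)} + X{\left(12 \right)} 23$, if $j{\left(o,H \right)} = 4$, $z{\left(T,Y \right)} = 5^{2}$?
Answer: $715$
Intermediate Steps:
$z{\left(T,Y \right)} = 25$
$X{\left(b \right)} = 6 + 2 b$ ($X{\left(b \right)} = \left(4 - 2\right) \left(3 + b\right) = 2 \left(3 + b\right) = 6 + 2 b$)
$z{\left(-9,-11 \right)} + X{\left(12 \right)} 23 = 25 + \left(6 + 2 \cdot 12\right) 23 = 25 + \left(6 + 24\right) 23 = 25 + 30 \cdot 23 = 25 + 690 = 715$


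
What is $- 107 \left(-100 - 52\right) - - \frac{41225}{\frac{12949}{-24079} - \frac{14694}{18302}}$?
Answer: $- \frac{4279339912057}{295404712} \approx -14486.0$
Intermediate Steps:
$- 107 \left(-100 - 52\right) - - \frac{41225}{\frac{12949}{-24079} - \frac{14694}{18302}} = \left(-107\right) \left(-152\right) - - \frac{41225}{12949 \left(- \frac{1}{24079}\right) - \frac{7347}{9151}} = 16264 - - \frac{41225}{- \frac{12949}{24079} - \frac{7347}{9151}} = 16264 - - \frac{41225}{- \frac{295404712}{220346929}} = 16264 - \left(-41225\right) \left(- \frac{220346929}{295404712}\right) = 16264 - \frac{9083802148025}{295404712} = - \frac{4279339912057}{295404712}$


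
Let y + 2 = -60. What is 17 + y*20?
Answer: -1223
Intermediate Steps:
y = -62 (y = -2 - 60 = -62)
17 + y*20 = 17 - 62*20 = 17 - 1240 = -1223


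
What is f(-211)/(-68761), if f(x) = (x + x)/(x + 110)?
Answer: -422/6944861 ≈ -6.0764e-5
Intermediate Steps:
f(x) = 2*x/(110 + x) (f(x) = (2*x)/(110 + x) = 2*x/(110 + x))
f(-211)/(-68761) = (2*(-211)/(110 - 211))/(-68761) = (2*(-211)/(-101))*(-1/68761) = (2*(-211)*(-1/101))*(-1/68761) = (422/101)*(-1/68761) = -422/6944861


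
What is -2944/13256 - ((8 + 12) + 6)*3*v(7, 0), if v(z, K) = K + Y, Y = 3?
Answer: -388106/1657 ≈ -234.22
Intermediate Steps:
v(z, K) = 3 + K (v(z, K) = K + 3 = 3 + K)
-2944/13256 - ((8 + 12) + 6)*3*v(7, 0) = -2944/13256 - ((8 + 12) + 6)*3*(3 + 0) = -2944*1/13256 - (20 + 6)*3*3 = -368/1657 - 26*3*3 = -368/1657 - 78*3 = -368/1657 - 1*234 = -368/1657 - 234 = -388106/1657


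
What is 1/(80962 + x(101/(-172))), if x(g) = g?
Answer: 172/13925363 ≈ 1.2352e-5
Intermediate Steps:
1/(80962 + x(101/(-172))) = 1/(80962 + 101/(-172)) = 1/(80962 + 101*(-1/172)) = 1/(80962 - 101/172) = 1/(13925363/172) = 172/13925363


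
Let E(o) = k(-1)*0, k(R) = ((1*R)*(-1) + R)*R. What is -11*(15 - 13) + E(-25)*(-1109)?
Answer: -22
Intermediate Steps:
k(R) = 0 (k(R) = (R*(-1) + R)*R = (-R + R)*R = 0*R = 0)
E(o) = 0 (E(o) = 0*0 = 0)
-11*(15 - 13) + E(-25)*(-1109) = -11*(15 - 13) + 0*(-1109) = -11*2 + 0 = -22 + 0 = -22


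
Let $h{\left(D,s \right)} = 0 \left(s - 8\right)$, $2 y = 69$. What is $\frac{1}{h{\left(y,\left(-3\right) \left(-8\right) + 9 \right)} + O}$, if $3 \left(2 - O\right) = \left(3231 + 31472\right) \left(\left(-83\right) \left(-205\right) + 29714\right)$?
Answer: $- \frac{3}{1621636481} \approx -1.85 \cdot 10^{-9}$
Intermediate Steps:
$y = \frac{69}{2}$ ($y = \frac{1}{2} \cdot 69 = \frac{69}{2} \approx 34.5$)
$h{\left(D,s \right)} = 0$ ($h{\left(D,s \right)} = 0 \left(-8 + s\right) = 0$)
$O = - \frac{1621636481}{3}$ ($O = 2 - \frac{\left(3231 + 31472\right) \left(\left(-83\right) \left(-205\right) + 29714\right)}{3} = 2 - \frac{34703 \left(17015 + 29714\right)}{3} = 2 - \frac{34703 \cdot 46729}{3} = 2 - \frac{1621636487}{3} = - \frac{1621636481}{3} \approx -5.4055 \cdot 10^{8}$)
$\frac{1}{h{\left(y,\left(-3\right) \left(-8\right) + 9 \right)} + O} = \frac{1}{0 - \frac{1621636481}{3}} = \frac{1}{- \frac{1621636481}{3}} = - \frac{3}{1621636481}$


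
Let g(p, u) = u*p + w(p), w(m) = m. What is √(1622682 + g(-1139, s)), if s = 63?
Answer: √1549786 ≈ 1244.9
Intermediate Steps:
g(p, u) = p + p*u (g(p, u) = u*p + p = p*u + p = p + p*u)
√(1622682 + g(-1139, s)) = √(1622682 - 1139*(1 + 63)) = √(1622682 - 1139*64) = √(1622682 - 72896) = √1549786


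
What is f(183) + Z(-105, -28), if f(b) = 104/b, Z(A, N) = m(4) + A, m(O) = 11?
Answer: -17098/183 ≈ -93.432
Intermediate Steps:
Z(A, N) = 11 + A
f(183) + Z(-105, -28) = 104/183 + (11 - 105) = 104*(1/183) - 94 = 104/183 - 94 = -17098/183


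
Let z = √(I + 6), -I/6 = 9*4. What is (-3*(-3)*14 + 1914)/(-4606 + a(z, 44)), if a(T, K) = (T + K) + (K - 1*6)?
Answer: -1538160/3411131 - 340*I*√210/3411131 ≈ -0.45092 - 0.0014444*I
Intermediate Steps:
I = -216 (I = -54*4 = -6*36 = -216)
z = I*√210 (z = √(-216 + 6) = √(-210) = I*√210 ≈ 14.491*I)
a(T, K) = -6 + T + 2*K (a(T, K) = (K + T) + (K - 6) = (K + T) + (-6 + K) = -6 + T + 2*K)
(-3*(-3)*14 + 1914)/(-4606 + a(z, 44)) = (-3*(-3)*14 + 1914)/(-4606 + (-6 + I*√210 + 2*44)) = (9*14 + 1914)/(-4606 + (-6 + I*√210 + 88)) = (126 + 1914)/(-4606 + (82 + I*√210)) = 2040/(-4524 + I*√210)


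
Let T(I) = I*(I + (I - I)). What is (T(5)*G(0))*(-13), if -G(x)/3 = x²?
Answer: 0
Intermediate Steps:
G(x) = -3*x²
T(I) = I² (T(I) = I*(I + 0) = I*I = I²)
(T(5)*G(0))*(-13) = (5²*(-3*0²))*(-13) = (25*(-3*0))*(-13) = (25*0)*(-13) = 0*(-13) = 0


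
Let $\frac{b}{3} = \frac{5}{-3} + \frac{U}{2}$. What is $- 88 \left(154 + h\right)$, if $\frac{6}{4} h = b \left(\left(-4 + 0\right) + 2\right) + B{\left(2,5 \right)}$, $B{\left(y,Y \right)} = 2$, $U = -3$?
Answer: $-14784$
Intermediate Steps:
$b = - \frac{19}{2}$ ($b = 3 \left(\frac{5}{-3} - \frac{3}{2}\right) = 3 \left(5 \left(- \frac{1}{3}\right) - \frac{3}{2}\right) = 3 \left(- \frac{5}{3} - \frac{3}{2}\right) = 3 \left(- \frac{19}{6}\right) = - \frac{19}{2} \approx -9.5$)
$h = 14$ ($h = \frac{2 \left(- \frac{19 \left(\left(-4 + 0\right) + 2\right)}{2} + 2\right)}{3} = \frac{2 \left(- \frac{19 \left(-4 + 2\right)}{2} + 2\right)}{3} = \frac{2 \left(\left(- \frac{19}{2}\right) \left(-2\right) + 2\right)}{3} = \frac{2 \left(19 + 2\right)}{3} = \frac{2}{3} \cdot 21 = 14$)
$- 88 \left(154 + h\right) = - 88 \left(154 + 14\right) = \left(-88\right) 168 = -14784$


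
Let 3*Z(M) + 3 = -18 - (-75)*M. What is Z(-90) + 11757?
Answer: 9500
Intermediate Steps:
Z(M) = -7 + 25*M (Z(M) = -1 + (-18 - (-75)*M)/3 = -1 + (-18 + 75*M)/3 = -1 + (-6 + 25*M) = -7 + 25*M)
Z(-90) + 11757 = (-7 + 25*(-90)) + 11757 = (-7 - 2250) + 11757 = -2257 + 11757 = 9500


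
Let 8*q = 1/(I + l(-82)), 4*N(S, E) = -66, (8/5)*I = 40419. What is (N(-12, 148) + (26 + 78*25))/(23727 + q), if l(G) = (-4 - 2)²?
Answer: 793138977/9603882884 ≈ 0.082585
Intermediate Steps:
I = 202095/8 (I = (5/8)*40419 = 202095/8 ≈ 25262.)
N(S, E) = -33/2 (N(S, E) = (¼)*(-66) = -33/2)
l(G) = 36 (l(G) = (-6)² = 36)
q = 1/202383 (q = 1/(8*(202095/8 + 36)) = 1/(8*(202383/8)) = (⅛)*(8/202383) = 1/202383 ≈ 4.9411e-6)
(N(-12, 148) + (26 + 78*25))/(23727 + q) = (-33/2 + (26 + 78*25))/(23727 + 1/202383) = (-33/2 + (26 + 1950))/(4801941442/202383) = (-33/2 + 1976)*(202383/4801941442) = (3919/2)*(202383/4801941442) = 793138977/9603882884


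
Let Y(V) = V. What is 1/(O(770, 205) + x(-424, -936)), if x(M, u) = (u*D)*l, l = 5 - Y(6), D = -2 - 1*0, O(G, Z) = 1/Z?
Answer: -205/383759 ≈ -0.00053419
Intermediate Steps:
D = -2 (D = -2 + 0 = -2)
l = -1 (l = 5 - 1*6 = 5 - 6 = -1)
x(M, u) = 2*u (x(M, u) = (u*(-2))*(-1) = -2*u*(-1) = 2*u)
1/(O(770, 205) + x(-424, -936)) = 1/(1/205 + 2*(-936)) = 1/(1/205 - 1872) = 1/(-383759/205) = -205/383759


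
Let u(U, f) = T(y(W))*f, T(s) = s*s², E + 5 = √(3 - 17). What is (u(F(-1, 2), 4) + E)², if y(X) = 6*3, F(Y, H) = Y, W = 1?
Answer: (23323 + I*√14)² ≈ 5.4396e+8 + 1.75e+5*I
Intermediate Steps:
y(X) = 18
E = -5 + I*√14 (E = -5 + √(3 - 17) = -5 + √(-14) = -5 + I*√14 ≈ -5.0 + 3.7417*I)
T(s) = s³
u(U, f) = 5832*f (u(U, f) = 18³*f = 5832*f)
(u(F(-1, 2), 4) + E)² = (5832*4 + (-5 + I*√14))² = (23328 + (-5 + I*√14))² = (23323 + I*√14)²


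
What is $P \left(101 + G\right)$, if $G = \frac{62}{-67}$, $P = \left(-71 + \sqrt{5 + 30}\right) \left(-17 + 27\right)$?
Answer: $- \frac{4760550}{67} + \frac{67050 \sqrt{35}}{67} \approx -65133.0$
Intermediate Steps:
$P = -710 + 10 \sqrt{35}$ ($P = \left(-71 + \sqrt{35}\right) 10 = -710 + 10 \sqrt{35} \approx -650.84$)
$G = - \frac{62}{67}$ ($G = 62 \left(- \frac{1}{67}\right) = - \frac{62}{67} \approx -0.92537$)
$P \left(101 + G\right) = \left(-710 + 10 \sqrt{35}\right) \left(101 - \frac{62}{67}\right) = \left(-710 + 10 \sqrt{35}\right) \frac{6705}{67} = - \frac{4760550}{67} + \frac{67050 \sqrt{35}}{67}$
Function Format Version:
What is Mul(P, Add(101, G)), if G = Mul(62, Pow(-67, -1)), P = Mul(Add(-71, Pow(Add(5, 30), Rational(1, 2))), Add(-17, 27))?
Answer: Add(Rational(-4760550, 67), Mul(Rational(67050, 67), Pow(35, Rational(1, 2)))) ≈ -65133.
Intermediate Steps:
P = Add(-710, Mul(10, Pow(35, Rational(1, 2)))) (P = Mul(Add(-71, Pow(35, Rational(1, 2))), 10) = Add(-710, Mul(10, Pow(35, Rational(1, 2)))) ≈ -650.84)
G = Rational(-62, 67) (G = Mul(62, Rational(-1, 67)) = Rational(-62, 67) ≈ -0.92537)
Mul(P, Add(101, G)) = Mul(Add(-710, Mul(10, Pow(35, Rational(1, 2)))), Add(101, Rational(-62, 67))) = Mul(Add(-710, Mul(10, Pow(35, Rational(1, 2)))), Rational(6705, 67)) = Add(Rational(-4760550, 67), Mul(Rational(67050, 67), Pow(35, Rational(1, 2))))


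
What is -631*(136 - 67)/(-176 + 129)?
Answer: 43539/47 ≈ 926.36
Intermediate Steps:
-631*(136 - 67)/(-176 + 129) = -43539/(-47) = -43539*(-1)/47 = -631*(-69/47) = 43539/47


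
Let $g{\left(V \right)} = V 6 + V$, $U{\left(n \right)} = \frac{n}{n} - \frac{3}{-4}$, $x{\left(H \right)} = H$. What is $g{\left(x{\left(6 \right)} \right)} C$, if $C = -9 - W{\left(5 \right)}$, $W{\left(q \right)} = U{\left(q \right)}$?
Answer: $- \frac{903}{2} \approx -451.5$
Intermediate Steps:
$U{\left(n \right)} = \frac{7}{4}$ ($U{\left(n \right)} = 1 - - \frac{3}{4} = 1 + \frac{3}{4} = \frac{7}{4}$)
$W{\left(q \right)} = \frac{7}{4}$
$C = - \frac{43}{4}$ ($C = -9 - \frac{7}{4} = - \frac{43}{4} \approx -10.75$)
$g{\left(V \right)} = 7 V$ ($g{\left(V \right)} = 6 V + V = 7 V$)
$g{\left(x{\left(6 \right)} \right)} C = 7 \cdot 6 \left(- \frac{43}{4}\right) = 42 \left(- \frac{43}{4}\right) = - \frac{903}{2}$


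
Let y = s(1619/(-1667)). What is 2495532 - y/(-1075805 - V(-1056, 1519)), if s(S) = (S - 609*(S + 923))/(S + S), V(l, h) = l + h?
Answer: 8696819613605105/3484955784 ≈ 2.4955e+6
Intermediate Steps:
V(l, h) = h + l
s(S) = (-562107 - 608*S)/(2*S) (s(S) = (S - 609*(923 + S))/((2*S)) = (S + (-562107 - 609*S))*(1/(2*S)) = (-562107 - 608*S)*(1/(2*S)) = (-562107 - 608*S)/(2*S))
y = 936048017/3238 (y = -304 - 562107/(2*(1619/(-1667))) = -304 - 562107/(2*(1619*(-1/1667))) = -304 - 562107/(2*(-1619/1667)) = -304 - 562107/2*(-1667/1619) = -304 + 937032369/3238 = 936048017/3238 ≈ 2.8908e+5)
2495532 - y/(-1075805 - V(-1056, 1519)) = 2495532 - 936048017/(3238*(-1075805 - (1519 - 1056))) = 2495532 - 936048017/(3238*(-1075805 - 1*463)) = 2495532 - 936048017/(3238*(-1075805 - 463)) = 2495532 - 936048017/(3238*(-1076268)) = 2495532 - 936048017*(-1)/(3238*1076268) = 2495532 - 1*(-936048017/3484955784) = 2495532 + 936048017/3484955784 = 8696819613605105/3484955784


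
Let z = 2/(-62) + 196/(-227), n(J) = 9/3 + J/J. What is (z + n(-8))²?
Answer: 477204025/49519369 ≈ 9.6367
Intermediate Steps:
n(J) = 4 (n(J) = 9*(⅓) + 1 = 3 + 1 = 4)
z = -6303/7037 (z = 2*(-1/62) + 196*(-1/227) = -1/31 - 196/227 = -6303/7037 ≈ -0.89569)
(z + n(-8))² = (-6303/7037 + 4)² = (21845/7037)² = 477204025/49519369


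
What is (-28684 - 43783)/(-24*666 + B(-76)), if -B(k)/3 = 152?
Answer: 72467/16440 ≈ 4.4080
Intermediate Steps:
B(k) = -456 (B(k) = -3*152 = -456)
(-28684 - 43783)/(-24*666 + B(-76)) = (-28684 - 43783)/(-24*666 - 456) = -72467/(-15984 - 456) = -72467/(-16440) = -72467*(-1/16440) = 72467/16440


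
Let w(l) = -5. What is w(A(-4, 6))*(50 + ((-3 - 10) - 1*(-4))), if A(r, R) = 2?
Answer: -205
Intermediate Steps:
w(A(-4, 6))*(50 + ((-3 - 10) - 1*(-4))) = -5*(50 + ((-3 - 10) - 1*(-4))) = -5*(50 + (-13 + 4)) = -5*(50 - 9) = -5*41 = -205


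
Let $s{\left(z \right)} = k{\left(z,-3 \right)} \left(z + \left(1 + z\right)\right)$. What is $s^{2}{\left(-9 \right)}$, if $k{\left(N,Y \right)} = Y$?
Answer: $2601$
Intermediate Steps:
$s{\left(z \right)} = -3 - 6 z$ ($s{\left(z \right)} = - 3 \left(z + \left(1 + z\right)\right) = - 3 \left(1 + 2 z\right) = -3 - 6 z$)
$s^{2}{\left(-9 \right)} = \left(-3 - -54\right)^{2} = \left(-3 + 54\right)^{2} = 51^{2} = 2601$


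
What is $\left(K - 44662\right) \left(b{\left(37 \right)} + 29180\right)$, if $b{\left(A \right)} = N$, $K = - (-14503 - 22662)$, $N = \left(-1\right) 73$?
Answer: $-218215179$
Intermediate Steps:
$N = -73$
$K = 37165$ ($K = - (-14503 - 22662) = \left(-1\right) \left(-37165\right) = 37165$)
$b{\left(A \right)} = -73$
$\left(K - 44662\right) \left(b{\left(37 \right)} + 29180\right) = \left(37165 - 44662\right) \left(-73 + 29180\right) = \left(-7497\right) 29107 = -218215179$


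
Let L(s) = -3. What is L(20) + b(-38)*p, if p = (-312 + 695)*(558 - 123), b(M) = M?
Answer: -6330993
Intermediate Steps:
p = 166605 (p = 383*435 = 166605)
L(20) + b(-38)*p = -3 - 38*166605 = -3 - 6330990 = -6330993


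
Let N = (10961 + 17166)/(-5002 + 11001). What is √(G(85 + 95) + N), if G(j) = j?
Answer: √6646574053/5999 ≈ 13.590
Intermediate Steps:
N = 28127/5999 ≈ 4.6886
√(G(85 + 95) + N) = √((85 + 95) + 28127/5999) = √(180 + 28127/5999) = √(1107947/5999) = √6646574053/5999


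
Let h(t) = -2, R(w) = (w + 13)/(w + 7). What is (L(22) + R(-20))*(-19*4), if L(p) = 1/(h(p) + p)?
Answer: -2907/65 ≈ -44.723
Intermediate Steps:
R(w) = (13 + w)/(7 + w)
L(p) = 1/(-2 + p)
(L(22) + R(-20))*(-19*4) = (1/(-2 + 22) + (13 - 20)/(7 - 20))*(-19*4) = (1/20 - 7/(-13))*(-76) = (1/20 - 1/13*(-7))*(-76) = (1/20 + 7/13)*(-76) = (153/260)*(-76) = -2907/65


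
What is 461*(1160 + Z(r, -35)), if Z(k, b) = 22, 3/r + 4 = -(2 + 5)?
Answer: 544902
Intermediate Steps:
r = -3/11 (r = 3/(-4 - (2 + 5)) = 3/(-4 - 1*7) = 3/(-4 - 7) = 3/(-11) = 3*(-1/11) = -3/11 ≈ -0.27273)
461*(1160 + Z(r, -35)) = 461*(1160 + 22) = 461*1182 = 544902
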